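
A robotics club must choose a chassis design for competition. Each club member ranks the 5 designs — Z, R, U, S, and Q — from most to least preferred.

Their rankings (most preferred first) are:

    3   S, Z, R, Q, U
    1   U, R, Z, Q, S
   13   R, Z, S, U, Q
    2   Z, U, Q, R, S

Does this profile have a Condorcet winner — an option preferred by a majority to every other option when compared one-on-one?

Yes

Head-to-head results (19 voters total):
Z vs R: R wins 14–5.
Z vs U: Z wins 18–1.
Z vs S: Z wins 16–3.
Z vs Q: Z wins 19–0.
R vs U: R wins 16–3.
R vs S: R wins 16–3.
R vs Q: R wins 17–2.
U vs S: S wins 16–3.
U vs Q: U wins 16–3.
S vs Q: S wins 16–3.
R beats each rival — Z (14–5), U (16–3), S (16–3), Q (17–2) — so R is the Condorcet winner.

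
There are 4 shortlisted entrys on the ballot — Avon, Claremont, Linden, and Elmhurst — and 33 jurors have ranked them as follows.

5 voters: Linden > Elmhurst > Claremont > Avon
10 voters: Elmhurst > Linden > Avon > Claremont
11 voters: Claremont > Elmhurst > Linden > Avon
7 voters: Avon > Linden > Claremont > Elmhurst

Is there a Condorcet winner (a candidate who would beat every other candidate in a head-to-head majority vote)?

No

Head-to-head results (33 voters total):
Avon vs Claremont: Avon wins 17–16.
Avon vs Linden: Linden wins 26–7.
Avon vs Elmhurst: Elmhurst wins 26–7.
Claremont vs Linden: Linden wins 22–11.
Claremont vs Elmhurst: Claremont wins 18–15.
Linden vs Elmhurst: Elmhurst wins 21–12.
No candidate beats all others: Avon beats Claremont beats Elmhurst beats Avon, a majority cycle.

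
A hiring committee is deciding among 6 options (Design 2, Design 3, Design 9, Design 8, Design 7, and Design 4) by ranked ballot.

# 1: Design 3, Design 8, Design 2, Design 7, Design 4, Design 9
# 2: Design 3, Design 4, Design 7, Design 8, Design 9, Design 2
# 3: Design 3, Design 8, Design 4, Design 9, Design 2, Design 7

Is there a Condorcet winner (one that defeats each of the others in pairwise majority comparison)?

Head-to-head results (3 voters total):
Design 2 vs Design 3: Design 3 wins 3–0.
Design 2 vs Design 9: Design 9 wins 2–1.
Design 2 vs Design 8: Design 8 wins 3–0.
Design 2 vs Design 7: Design 2 wins 2–1.
Design 2 vs Design 4: Design 4 wins 2–1.
Design 3 vs Design 9: Design 3 wins 3–0.
Design 3 vs Design 8: Design 3 wins 3–0.
Design 3 vs Design 7: Design 3 wins 3–0.
Design 3 vs Design 4: Design 3 wins 3–0.
Design 9 vs Design 8: Design 8 wins 3–0.
Design 9 vs Design 7: Design 7 wins 2–1.
Design 9 vs Design 4: Design 4 wins 3–0.
Design 8 vs Design 7: Design 8 wins 2–1.
Design 8 vs Design 4: Design 8 wins 2–1.
Design 7 vs Design 4: Design 4 wins 2–1.
Design 3 beats each rival — Design 2 (3–0), Design 9 (3–0), Design 8 (3–0), Design 7 (3–0), Design 4 (3–0) — so Design 3 is the Condorcet winner.

Yes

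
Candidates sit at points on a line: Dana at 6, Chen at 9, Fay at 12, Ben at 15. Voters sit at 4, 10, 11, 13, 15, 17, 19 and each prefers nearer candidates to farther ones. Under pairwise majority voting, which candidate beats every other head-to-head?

With single-peaked preferences on a line, the Condorcet winner is the candidate closest to the median voter.
The median voter (position 13) is closest to Fay at 12.
Check: Fay vs Chen — voters closer to Fay: 5 of 7.

Fay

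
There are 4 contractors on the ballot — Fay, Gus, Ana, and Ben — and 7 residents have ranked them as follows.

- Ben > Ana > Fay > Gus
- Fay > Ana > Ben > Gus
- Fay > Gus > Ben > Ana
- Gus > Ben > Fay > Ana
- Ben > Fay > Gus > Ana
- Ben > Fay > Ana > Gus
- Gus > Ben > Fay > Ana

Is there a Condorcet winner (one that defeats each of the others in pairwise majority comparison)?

Yes

Head-to-head results (7 voters total):
Fay vs Gus: Fay wins 5–2.
Fay vs Ana: Fay wins 6–1.
Fay vs Ben: Ben wins 5–2.
Gus vs Ana: Gus wins 4–3.
Gus vs Ben: Ben wins 4–3.
Ana vs Ben: Ben wins 6–1.
Ben beats each rival — Fay (5–2), Gus (4–3), Ana (6–1) — so Ben is the Condorcet winner.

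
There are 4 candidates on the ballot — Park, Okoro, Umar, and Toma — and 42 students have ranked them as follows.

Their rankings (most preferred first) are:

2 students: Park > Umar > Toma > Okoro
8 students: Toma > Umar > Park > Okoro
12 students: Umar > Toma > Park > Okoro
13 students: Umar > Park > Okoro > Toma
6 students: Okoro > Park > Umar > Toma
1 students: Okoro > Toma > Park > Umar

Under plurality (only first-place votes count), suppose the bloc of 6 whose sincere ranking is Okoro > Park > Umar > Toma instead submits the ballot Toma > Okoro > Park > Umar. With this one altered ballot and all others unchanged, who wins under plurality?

Umar

First-place totals with the altered ballot: Park 2, Okoro 1, Umar 25, Toma 14.
The winner is unchanged: still Umar.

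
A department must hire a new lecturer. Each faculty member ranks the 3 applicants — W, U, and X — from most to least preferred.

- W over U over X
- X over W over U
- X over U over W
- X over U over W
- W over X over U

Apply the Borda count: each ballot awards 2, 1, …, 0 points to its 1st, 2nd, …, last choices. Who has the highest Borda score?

Borda scores:
  W: 2 + 1 + 0 + 0 + 2 = 5
  U: 1 + 0 + 1 + 1 + 0 = 3
  X: 0 + 2 + 2 + 2 + 1 = 7
X has the highest total.

X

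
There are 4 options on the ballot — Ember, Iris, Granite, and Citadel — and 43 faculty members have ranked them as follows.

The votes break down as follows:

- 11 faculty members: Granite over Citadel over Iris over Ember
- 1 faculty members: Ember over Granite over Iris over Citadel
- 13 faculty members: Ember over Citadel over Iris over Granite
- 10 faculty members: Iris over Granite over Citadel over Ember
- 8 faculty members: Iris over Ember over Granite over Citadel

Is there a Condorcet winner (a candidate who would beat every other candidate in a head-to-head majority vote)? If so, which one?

Head-to-head results (43 voters total):
Ember vs Iris: Iris wins 29–14.
Ember vs Granite: Ember wins 22–21.
Ember vs Citadel: Ember wins 22–21.
Iris vs Granite: Iris wins 31–12.
Iris vs Citadel: Citadel wins 24–19.
Granite vs Citadel: Granite wins 30–13.
No candidate beats all others: Ember beats Citadel beats Iris beats Ember, a majority cycle.

None — there is no Condorcet winner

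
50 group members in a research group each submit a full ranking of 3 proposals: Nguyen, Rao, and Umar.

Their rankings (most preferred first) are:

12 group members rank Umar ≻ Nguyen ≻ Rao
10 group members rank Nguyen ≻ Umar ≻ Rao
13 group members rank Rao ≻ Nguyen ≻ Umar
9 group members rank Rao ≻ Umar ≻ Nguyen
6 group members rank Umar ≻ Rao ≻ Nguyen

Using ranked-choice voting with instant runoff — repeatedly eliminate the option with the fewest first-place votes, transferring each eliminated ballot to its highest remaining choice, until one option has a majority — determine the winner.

Umar

Round 1: Rao 22, Umar 18, Nguyen 10. Nguyen has the fewest and is eliminated.
Round 2: Umar 28, Rao 22. Umar has a majority.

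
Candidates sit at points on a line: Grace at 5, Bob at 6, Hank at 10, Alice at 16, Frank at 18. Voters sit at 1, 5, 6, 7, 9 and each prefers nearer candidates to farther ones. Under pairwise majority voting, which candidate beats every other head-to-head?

With single-peaked preferences on a line, the Condorcet winner is the candidate closest to the median voter.
The median voter (position 6) is closest to Bob at 6.
Check: Bob vs Frank — voters closer to Bob: 5 of 5.

Bob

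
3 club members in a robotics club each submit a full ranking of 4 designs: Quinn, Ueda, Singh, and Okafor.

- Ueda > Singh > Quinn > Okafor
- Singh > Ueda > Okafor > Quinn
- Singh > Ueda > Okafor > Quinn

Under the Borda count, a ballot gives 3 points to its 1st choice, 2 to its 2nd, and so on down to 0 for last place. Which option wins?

Singh

Borda scores:
  Quinn: 1 + 0 + 0 = 1
  Ueda: 3 + 2 + 2 = 7
  Singh: 2 + 3 + 3 = 8
  Okafor: 0 + 1 + 1 = 2
Singh has the highest total.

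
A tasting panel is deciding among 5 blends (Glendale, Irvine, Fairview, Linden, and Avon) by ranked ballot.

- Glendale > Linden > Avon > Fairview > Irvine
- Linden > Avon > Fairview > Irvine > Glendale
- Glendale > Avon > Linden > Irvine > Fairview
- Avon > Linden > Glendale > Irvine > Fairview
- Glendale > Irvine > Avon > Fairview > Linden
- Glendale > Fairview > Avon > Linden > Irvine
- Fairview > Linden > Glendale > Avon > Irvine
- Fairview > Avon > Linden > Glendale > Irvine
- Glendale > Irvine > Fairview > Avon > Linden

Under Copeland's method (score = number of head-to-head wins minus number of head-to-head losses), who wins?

Glendale

Pairwise results:
  Glendale vs Irvine: Glendale wins 8–1.
  Glendale vs Fairview: Glendale wins 6–3.
  Glendale vs Linden: Glendale wins 5–4.
  Glendale vs Avon: Glendale wins 6–3.
  Irvine vs Fairview: Fairview wins 5–4.
  Irvine vs Linden: Linden wins 7–2.
  Irvine vs Avon: Avon wins 7–2.
  Fairview vs Linden: Fairview wins 5–4.
  Fairview vs Avon: Avon wins 5–4.
  Linden vs Avon: Avon wins 6–3.
Copeland scores (wins − losses):
  Glendale: 4 − 0 = 4
  Irvine: 0 − 4 = -4
  Fairview: 2 − 2 = 0
  Linden: 1 − 3 = -2
  Avon: 3 − 1 = 2
Glendale has the best Copeland score.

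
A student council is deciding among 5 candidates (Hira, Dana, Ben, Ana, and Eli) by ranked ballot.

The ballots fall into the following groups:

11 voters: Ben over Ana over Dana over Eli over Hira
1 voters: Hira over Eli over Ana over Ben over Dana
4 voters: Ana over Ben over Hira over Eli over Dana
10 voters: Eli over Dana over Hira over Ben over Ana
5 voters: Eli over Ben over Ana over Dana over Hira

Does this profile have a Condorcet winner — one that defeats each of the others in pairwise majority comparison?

Yes

Head-to-head results (31 voters total):
Hira vs Dana: Dana wins 26–5.
Hira vs Ben: Ben wins 20–11.
Hira vs Ana: Ana wins 20–11.
Hira vs Eli: Eli wins 26–5.
Dana vs Ben: Ben wins 21–10.
Dana vs Ana: Ana wins 21–10.
Dana vs Eli: Eli wins 20–11.
Ben vs Ana: Ben wins 26–5.
Ben vs Eli: Eli wins 16–15.
Ana vs Eli: Eli wins 16–15.
Eli beats each rival — Hira (26–5), Dana (20–11), Ben (16–15), Ana (16–15) — so Eli is the Condorcet winner.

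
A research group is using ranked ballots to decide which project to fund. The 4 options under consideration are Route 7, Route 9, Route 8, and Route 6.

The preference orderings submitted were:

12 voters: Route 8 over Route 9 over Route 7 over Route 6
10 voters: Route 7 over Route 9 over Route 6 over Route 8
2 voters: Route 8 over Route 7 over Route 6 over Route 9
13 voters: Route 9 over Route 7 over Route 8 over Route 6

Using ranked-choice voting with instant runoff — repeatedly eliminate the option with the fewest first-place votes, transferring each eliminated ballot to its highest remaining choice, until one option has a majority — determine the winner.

Route 9

Round 1: Route 8 14, Route 9 13, Route 7 10, Route 6 0. Route 6 has the fewest and is eliminated.
Round 2: Route 8 14, Route 9 13, Route 7 10. Route 7 has the fewest and is eliminated.
Round 3: Route 9 23, Route 8 14. Route 9 has a majority.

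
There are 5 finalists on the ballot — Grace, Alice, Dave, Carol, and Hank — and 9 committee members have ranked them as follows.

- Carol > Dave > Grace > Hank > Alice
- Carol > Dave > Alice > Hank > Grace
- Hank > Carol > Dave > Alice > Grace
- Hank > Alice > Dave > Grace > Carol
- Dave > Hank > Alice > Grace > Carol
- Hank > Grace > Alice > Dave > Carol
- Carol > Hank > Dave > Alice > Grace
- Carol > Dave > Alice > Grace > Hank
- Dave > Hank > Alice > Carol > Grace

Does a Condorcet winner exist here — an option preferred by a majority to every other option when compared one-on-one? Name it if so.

Head-to-head results (9 voters total):
Grace vs Alice: Alice wins 7–2.
Grace vs Dave: Dave wins 8–1.
Grace vs Carol: Carol wins 6–3.
Grace vs Hank: Hank wins 7–2.
Alice vs Dave: Dave wins 7–2.
Alice vs Carol: Carol wins 5–4.
Alice vs Hank: Hank wins 7–2.
Dave vs Carol: Carol wins 5–4.
Dave vs Hank: Dave wins 5–4.
Carol vs Hank: Hank wins 5–4.
No candidate beats all others: Dave beats Hank beats Carol beats Dave, a majority cycle.

No Condorcet winner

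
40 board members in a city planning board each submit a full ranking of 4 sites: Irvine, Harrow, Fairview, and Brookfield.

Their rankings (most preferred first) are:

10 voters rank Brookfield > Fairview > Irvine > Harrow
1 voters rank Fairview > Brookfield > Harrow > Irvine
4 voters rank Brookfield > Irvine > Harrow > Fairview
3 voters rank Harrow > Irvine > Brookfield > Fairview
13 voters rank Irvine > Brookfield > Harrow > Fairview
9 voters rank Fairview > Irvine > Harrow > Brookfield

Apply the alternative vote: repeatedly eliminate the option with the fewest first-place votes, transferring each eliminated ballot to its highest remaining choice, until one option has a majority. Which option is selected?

Irvine

Round 1: Brookfield 14, Irvine 13, Fairview 10, Harrow 3. Harrow has the fewest and is eliminated.
Round 2: Irvine 16, Brookfield 14, Fairview 10. Fairview has the fewest and is eliminated.
Round 3: Irvine 25, Brookfield 15. Irvine has a majority.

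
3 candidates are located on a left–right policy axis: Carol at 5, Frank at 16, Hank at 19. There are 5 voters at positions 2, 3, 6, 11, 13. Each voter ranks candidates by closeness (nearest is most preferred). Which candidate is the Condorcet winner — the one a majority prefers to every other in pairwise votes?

Carol

With single-peaked preferences on a line, the Condorcet winner is the candidate closest to the median voter.
The median voter (position 6) is closest to Carol at 5.
Check: Carol vs Hank — voters closer to Carol: 4 of 5.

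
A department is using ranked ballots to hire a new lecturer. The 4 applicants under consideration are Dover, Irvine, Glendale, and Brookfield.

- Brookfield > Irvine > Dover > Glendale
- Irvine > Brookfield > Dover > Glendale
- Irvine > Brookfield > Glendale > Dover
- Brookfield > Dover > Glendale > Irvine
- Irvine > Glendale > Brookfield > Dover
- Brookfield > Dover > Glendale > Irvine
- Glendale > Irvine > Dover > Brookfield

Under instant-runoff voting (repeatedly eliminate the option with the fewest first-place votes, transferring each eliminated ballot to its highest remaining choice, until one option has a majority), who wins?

Round 1: Irvine 3, Brookfield 3, Glendale 1, Dover 0. Dover has the fewest and is eliminated.
Round 2: Irvine 3, Brookfield 3, Glendale 1. Glendale has the fewest and is eliminated.
Round 3: Irvine 4, Brookfield 3. Irvine has a majority.

Irvine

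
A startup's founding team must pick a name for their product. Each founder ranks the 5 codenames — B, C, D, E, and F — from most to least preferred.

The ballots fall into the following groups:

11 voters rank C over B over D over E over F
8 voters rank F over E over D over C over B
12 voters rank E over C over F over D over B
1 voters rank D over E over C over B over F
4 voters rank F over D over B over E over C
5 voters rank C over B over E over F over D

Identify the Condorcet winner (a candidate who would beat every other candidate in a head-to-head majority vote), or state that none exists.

E

Head-to-head results (41 voters total):
B vs C: C wins 37–4.
B vs D: D wins 25–16.
B vs E: E wins 21–20.
B vs F: F wins 24–17.
C vs D: C wins 28–13.
C vs E: E wins 25–16.
C vs F: C wins 29–12.
D vs E: E wins 25–16.
D vs F: F wins 29–12.
E vs F: E wins 29–12.
E beats each rival — B (21–20), C (25–16), D (25–16), F (29–12) — so E is the Condorcet winner.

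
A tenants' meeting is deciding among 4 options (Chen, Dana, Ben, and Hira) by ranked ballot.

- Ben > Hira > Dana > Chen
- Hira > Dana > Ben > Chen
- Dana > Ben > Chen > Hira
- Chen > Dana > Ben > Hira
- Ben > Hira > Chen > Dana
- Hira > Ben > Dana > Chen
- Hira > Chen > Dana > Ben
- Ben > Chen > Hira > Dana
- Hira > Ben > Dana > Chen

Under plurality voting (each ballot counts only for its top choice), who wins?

First-place vote totals:
  Chen: 1
  Dana: 1
  Ben: 3
  Hira: 4
Hira has the most first-place votes.

Hira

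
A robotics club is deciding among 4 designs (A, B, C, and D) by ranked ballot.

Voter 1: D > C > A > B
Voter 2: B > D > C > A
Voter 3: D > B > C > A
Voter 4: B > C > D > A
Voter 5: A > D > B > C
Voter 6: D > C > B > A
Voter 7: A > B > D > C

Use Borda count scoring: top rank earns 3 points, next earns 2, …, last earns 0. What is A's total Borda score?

Borda scores:
  A: 1 + 0 + 0 + 0 + 3 + 0 + 3 = 7
  B: 0 + 3 + 2 + 3 + 1 + 1 + 2 = 12
  C: 2 + 1 + 1 + 2 + 0 + 2 + 0 = 8
  D: 3 + 2 + 3 + 1 + 2 + 3 + 1 = 15

7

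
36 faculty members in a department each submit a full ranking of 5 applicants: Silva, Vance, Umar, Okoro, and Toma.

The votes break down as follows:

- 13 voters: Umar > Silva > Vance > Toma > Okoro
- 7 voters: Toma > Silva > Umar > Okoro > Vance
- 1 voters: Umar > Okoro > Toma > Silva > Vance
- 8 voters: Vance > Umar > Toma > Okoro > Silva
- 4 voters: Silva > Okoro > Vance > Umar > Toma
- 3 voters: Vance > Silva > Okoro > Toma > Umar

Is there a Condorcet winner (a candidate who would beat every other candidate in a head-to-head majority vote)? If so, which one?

Head-to-head results (36 voters total):
Silva vs Vance: Silva wins 25–11.
Silva vs Umar: Umar wins 22–14.
Silva vs Okoro: Silva wins 27–9.
Silva vs Toma: Silva wins 20–16.
Vance vs Umar: Umar wins 21–15.
Vance vs Okoro: Vance wins 24–12.
Vance vs Toma: Vance wins 28–8.
Umar vs Okoro: Umar wins 29–7.
Umar vs Toma: Umar wins 26–10.
Okoro vs Toma: Toma wins 28–8.
Umar beats each rival — Silva (22–14), Vance (21–15), Okoro (29–7), Toma (26–10) — so Umar is the Condorcet winner.

Umar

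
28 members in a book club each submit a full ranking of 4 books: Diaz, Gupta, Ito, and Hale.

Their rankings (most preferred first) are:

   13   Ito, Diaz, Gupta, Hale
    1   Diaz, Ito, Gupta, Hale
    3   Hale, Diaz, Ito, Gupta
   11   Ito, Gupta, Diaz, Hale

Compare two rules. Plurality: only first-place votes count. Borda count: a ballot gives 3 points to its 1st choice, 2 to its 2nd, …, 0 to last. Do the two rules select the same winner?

Plurality first-place counts: Diaz 1, Gupta 0, Ito 24, Hale 3 → Ito.
Borda totals: Diaz 46, Gupta 36, Ito 77, Hale 9 → Ito.
The two rules agree on Ito.

Yes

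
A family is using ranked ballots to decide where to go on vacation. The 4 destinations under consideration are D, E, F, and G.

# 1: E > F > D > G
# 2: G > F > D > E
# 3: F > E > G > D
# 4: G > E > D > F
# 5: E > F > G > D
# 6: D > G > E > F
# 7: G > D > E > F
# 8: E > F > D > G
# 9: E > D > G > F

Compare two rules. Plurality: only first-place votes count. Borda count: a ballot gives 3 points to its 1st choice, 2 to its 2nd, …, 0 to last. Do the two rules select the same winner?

Yes

Plurality first-place counts: D 1, E 4, F 1, G 3 → E.
Borda totals: D 11, E 18, F 11, G 14 → E.
The two rules agree on E.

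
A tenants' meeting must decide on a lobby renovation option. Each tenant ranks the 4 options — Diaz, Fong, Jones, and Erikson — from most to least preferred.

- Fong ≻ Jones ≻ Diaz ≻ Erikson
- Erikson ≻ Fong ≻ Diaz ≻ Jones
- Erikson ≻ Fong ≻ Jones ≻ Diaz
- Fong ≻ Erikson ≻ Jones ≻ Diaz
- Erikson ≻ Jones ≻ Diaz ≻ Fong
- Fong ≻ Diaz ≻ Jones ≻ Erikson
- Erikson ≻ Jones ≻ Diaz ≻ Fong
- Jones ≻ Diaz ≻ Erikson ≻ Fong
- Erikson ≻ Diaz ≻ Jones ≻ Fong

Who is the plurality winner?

First-place vote totals:
  Diaz: 0
  Fong: 3
  Jones: 1
  Erikson: 5
Erikson has the most first-place votes.

Erikson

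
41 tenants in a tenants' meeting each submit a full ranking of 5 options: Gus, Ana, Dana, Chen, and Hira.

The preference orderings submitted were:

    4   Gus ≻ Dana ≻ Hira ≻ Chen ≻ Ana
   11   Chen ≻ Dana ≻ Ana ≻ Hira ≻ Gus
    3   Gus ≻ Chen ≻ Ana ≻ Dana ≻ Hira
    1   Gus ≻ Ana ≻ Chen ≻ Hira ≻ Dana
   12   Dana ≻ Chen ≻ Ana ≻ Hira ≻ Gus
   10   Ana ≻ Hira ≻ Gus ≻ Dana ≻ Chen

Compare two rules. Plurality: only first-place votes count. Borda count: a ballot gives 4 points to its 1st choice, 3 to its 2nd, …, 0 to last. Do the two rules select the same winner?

Plurality first-place counts: Gus 8, Ana 10, Dana 12, Chen 11, Hira 0 → Dana.
Borda totals: Gus 52, Ana 95, Dana 106, Chen 95, Hira 62 → Dana.
The two rules agree on Dana.

Yes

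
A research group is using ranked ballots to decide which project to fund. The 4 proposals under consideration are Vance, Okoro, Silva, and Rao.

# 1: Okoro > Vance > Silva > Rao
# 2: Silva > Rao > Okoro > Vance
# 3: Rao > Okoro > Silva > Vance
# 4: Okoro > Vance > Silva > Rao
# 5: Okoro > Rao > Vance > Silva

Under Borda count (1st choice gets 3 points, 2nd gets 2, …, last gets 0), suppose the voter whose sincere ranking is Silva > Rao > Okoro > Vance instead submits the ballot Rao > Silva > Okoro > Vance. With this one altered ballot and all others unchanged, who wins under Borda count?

Borda totals with the altered ballot: Vance 5, Okoro 12, Silva 5, Rao 8.
The winner is unchanged: still Okoro.

Okoro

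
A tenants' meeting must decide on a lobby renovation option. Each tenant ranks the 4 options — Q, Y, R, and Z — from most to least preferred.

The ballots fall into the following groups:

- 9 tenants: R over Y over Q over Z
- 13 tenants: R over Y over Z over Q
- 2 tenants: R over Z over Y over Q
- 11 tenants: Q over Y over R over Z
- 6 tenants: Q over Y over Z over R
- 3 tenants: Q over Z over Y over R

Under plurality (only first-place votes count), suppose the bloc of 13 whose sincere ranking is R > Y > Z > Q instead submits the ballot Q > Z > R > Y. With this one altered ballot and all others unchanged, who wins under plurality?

First-place totals with the altered ballot: Q 33, Y 0, R 11, Z 0.
The switch changes the winner from R to Q.

Q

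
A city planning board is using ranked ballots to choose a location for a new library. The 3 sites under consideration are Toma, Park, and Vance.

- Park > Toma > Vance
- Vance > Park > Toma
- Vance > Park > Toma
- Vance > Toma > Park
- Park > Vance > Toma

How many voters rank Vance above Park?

3

Ballots ranking Vance above Park: 3.
Ballots ranking Park above Vance: 2.
So 3 of 5 voters prefer Vance to Park.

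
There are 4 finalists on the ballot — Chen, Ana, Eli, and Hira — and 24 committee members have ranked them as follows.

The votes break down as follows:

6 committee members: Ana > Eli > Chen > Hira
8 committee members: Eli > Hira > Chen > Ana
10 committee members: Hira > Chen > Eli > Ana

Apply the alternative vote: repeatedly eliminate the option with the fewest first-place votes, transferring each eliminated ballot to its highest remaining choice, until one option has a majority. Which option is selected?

Eli

Round 1: Hira 10, Eli 8, Ana 6, Chen 0. Chen has the fewest and is eliminated.
Round 2: Hira 10, Eli 8, Ana 6. Ana has the fewest and is eliminated.
Round 3: Eli 14, Hira 10. Eli has a majority.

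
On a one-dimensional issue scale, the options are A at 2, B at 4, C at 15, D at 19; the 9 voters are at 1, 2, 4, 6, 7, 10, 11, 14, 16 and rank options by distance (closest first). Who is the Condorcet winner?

With single-peaked preferences on a line, the Condorcet winner is the candidate closest to the median voter.
The median voter (position 7) is closest to B at 4.
Check: B vs C — voters closer to B: 5 of 9.

B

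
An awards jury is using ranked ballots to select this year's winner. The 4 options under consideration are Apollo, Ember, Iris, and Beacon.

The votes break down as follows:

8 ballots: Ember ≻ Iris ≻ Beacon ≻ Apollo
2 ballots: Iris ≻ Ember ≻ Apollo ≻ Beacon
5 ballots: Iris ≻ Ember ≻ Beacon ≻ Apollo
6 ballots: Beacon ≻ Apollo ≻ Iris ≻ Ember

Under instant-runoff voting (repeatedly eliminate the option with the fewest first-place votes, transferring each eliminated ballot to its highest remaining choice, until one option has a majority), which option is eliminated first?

Round 1: Ember 8, Iris 7, Beacon 6, Apollo 0. Apollo has the fewest and is eliminated.
Round 2: Ember 8, Iris 7, Beacon 6. Beacon has the fewest and is eliminated.
Round 3: Iris 13, Ember 8. Iris has a majority.

Apollo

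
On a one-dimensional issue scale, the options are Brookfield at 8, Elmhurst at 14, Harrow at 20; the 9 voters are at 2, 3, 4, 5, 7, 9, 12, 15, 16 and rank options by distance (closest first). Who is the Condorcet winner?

With single-peaked preferences on a line, the Condorcet winner is the candidate closest to the median voter.
The median voter (position 7) is closest to Brookfield at 8.
Check: Brookfield vs Elmhurst — voters closer to Brookfield: 6 of 9.

Brookfield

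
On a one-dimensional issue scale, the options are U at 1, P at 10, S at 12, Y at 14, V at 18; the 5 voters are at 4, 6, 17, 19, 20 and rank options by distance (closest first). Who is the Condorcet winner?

V

With single-peaked preferences on a line, the Condorcet winner is the candidate closest to the median voter.
The median voter (position 17) is closest to V at 18.
Check: V vs P — voters closer to V: 3 of 5.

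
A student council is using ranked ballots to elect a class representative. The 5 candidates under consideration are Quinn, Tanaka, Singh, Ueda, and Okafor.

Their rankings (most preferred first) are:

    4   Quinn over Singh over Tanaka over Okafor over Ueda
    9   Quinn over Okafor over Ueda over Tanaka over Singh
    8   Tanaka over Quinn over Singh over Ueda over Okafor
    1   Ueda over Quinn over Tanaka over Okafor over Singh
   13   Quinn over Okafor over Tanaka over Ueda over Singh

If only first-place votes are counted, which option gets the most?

Quinn

First-place vote totals:
  Quinn: 26
  Tanaka: 8
  Singh: 0
  Ueda: 1
  Okafor: 0
Quinn has the most first-place votes.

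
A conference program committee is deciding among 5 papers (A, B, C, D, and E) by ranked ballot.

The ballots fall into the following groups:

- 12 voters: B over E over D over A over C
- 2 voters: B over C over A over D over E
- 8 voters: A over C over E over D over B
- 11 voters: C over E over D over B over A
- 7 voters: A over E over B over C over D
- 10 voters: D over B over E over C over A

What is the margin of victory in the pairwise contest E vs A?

Ballots ranking E above A: 12+11+10 = 33.
Ballots ranking A above E: 2+8+7 = 17.
E wins 33–17, a margin of 16.

16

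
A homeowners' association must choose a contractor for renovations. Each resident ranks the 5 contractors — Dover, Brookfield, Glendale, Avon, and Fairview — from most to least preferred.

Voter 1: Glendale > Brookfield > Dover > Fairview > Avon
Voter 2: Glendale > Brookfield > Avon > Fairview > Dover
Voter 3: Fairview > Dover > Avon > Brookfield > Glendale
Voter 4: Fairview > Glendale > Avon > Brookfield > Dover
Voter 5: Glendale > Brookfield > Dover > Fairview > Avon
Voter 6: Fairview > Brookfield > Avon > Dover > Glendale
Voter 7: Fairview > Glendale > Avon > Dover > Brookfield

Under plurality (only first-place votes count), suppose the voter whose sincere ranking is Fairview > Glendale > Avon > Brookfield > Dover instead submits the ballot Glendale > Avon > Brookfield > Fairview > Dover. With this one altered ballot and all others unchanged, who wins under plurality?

First-place totals with the altered ballot: Dover 0, Brookfield 0, Glendale 4, Avon 0, Fairview 3.
The switch changes the winner from Fairview to Glendale.

Glendale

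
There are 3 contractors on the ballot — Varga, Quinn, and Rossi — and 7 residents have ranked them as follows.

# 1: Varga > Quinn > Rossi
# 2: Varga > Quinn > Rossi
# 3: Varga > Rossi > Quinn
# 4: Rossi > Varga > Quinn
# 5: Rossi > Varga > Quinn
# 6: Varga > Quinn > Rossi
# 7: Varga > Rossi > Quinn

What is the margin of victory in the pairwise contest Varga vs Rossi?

Ballots ranking Varga above Rossi: 5.
Ballots ranking Rossi above Varga: 2.
Varga wins 5–2, a margin of 3.

3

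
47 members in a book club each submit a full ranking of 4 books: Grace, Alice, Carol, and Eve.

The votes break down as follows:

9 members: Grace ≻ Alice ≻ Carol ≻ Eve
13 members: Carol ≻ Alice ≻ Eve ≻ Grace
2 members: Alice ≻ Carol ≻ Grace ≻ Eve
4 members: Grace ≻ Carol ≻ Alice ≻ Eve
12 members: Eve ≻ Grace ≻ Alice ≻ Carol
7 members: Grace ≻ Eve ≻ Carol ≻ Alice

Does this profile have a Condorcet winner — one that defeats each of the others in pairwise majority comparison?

No

Head-to-head results (47 voters total):
Grace vs Alice: Grace wins 32–15.
Grace vs Carol: Grace wins 32–15.
Grace vs Eve: Eve wins 25–22.
Alice vs Carol: Carol wins 24–23.
Alice vs Eve: Alice wins 28–19.
Carol vs Eve: Carol wins 28–19.
No candidate beats all others: Grace beats Alice beats Eve beats Grace, a majority cycle.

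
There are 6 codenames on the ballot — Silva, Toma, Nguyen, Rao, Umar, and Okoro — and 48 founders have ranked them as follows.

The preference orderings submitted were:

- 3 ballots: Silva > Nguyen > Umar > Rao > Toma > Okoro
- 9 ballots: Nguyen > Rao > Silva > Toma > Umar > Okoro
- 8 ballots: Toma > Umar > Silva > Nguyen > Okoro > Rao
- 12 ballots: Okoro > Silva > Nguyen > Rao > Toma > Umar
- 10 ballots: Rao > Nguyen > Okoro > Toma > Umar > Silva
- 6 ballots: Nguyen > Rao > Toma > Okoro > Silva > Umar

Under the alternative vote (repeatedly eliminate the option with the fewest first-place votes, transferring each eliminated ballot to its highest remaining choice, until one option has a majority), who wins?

Round 1: Nguyen 15, Okoro 12, Rao 10, Toma 8, Silva 3, Umar 0. Umar has the fewest and is eliminated.
Round 2: Nguyen 15, Okoro 12, Rao 10, Toma 8, Silva 3. Silva has the fewest and is eliminated.
Round 3: Nguyen 18, Okoro 12, Rao 10, Toma 8. Toma has the fewest and is eliminated.
Round 4: Nguyen 26, Okoro 12, Rao 10. Nguyen has a majority.

Nguyen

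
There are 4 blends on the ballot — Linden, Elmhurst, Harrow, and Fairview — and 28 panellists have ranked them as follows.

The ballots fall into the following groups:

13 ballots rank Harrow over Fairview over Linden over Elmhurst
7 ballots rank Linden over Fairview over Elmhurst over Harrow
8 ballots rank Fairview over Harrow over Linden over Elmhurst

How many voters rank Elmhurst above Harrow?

7

Ballots ranking Elmhurst above Harrow: 7.
Ballots ranking Harrow above Elmhurst: 13+8 = 21.
So 7 of 28 voters prefer Elmhurst to Harrow.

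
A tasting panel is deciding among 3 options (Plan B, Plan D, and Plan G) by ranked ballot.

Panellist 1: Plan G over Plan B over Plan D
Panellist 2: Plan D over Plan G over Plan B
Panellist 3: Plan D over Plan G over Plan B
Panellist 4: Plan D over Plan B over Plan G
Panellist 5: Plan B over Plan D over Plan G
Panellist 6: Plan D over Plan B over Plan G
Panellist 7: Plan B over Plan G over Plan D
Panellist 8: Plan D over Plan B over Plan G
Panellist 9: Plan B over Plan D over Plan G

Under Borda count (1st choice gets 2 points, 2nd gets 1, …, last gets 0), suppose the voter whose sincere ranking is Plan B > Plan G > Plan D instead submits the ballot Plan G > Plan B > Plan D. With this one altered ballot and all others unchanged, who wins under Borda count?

Plan D

Borda totals with the altered ballot: Plan B 9, Plan D 12, Plan G 6.
The winner is unchanged: still Plan D.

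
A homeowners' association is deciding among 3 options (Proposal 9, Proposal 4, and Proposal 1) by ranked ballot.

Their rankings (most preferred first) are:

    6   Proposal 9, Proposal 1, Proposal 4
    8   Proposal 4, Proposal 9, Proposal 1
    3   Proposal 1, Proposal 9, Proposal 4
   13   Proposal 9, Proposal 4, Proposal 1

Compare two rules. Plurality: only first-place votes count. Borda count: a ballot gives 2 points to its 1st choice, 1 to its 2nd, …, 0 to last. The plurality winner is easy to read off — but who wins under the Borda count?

Proposal 9

Plurality first-place counts: Proposal 9 19, Proposal 4 8, Proposal 1 3 → Proposal 9.
Borda totals: Proposal 9 49, Proposal 4 29, Proposal 1 12 → Proposal 9.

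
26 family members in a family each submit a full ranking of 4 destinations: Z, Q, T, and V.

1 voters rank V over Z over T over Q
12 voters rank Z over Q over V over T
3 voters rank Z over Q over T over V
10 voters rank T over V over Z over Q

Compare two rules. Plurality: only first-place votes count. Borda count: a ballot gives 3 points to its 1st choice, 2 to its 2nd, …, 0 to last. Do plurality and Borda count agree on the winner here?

Plurality first-place counts: Z 15, Q 0, T 10, V 1 → Z.
Borda totals: Z 57, Q 30, T 34, V 35 → Z.
The two rules agree on Z.

Yes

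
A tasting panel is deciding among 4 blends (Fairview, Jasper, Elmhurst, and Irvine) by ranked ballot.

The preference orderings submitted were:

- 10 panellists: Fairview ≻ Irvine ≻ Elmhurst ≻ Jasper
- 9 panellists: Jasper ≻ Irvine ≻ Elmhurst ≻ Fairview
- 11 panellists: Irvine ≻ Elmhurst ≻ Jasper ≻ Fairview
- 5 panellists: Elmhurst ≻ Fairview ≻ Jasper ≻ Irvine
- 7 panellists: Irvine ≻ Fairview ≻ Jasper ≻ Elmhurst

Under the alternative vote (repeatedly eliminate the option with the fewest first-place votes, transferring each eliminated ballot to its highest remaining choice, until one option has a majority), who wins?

Round 1: Irvine 18, Fairview 10, Jasper 9, Elmhurst 5. Elmhurst has the fewest and is eliminated.
Round 2: Irvine 18, Fairview 15, Jasper 9. Jasper has the fewest and is eliminated.
Round 3: Irvine 27, Fairview 15. Irvine has a majority.

Irvine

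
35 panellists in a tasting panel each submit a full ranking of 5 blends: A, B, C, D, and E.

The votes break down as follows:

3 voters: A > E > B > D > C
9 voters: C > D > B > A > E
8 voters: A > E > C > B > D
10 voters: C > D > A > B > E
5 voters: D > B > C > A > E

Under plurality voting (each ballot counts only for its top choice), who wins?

C

First-place vote totals:
  A: 11
  B: 0
  C: 19
  D: 5
  E: 0
C has the most first-place votes.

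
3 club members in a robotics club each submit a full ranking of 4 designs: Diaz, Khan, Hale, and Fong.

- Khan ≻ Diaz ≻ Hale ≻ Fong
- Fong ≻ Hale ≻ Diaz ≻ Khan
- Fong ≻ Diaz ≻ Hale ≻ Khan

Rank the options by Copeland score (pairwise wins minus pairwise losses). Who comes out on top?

Pairwise results:
  Diaz vs Khan: Diaz wins 2–1.
  Diaz vs Hale: Diaz wins 2–1.
  Diaz vs Fong: Fong wins 2–1.
  Khan vs Hale: Hale wins 2–1.
  Khan vs Fong: Fong wins 2–1.
  Hale vs Fong: Fong wins 2–1.
Copeland scores (wins − losses):
  Diaz: 2 − 1 = 1
  Khan: 0 − 3 = -3
  Hale: 1 − 2 = -1
  Fong: 3 − 0 = 3
Fong has the best Copeland score.

Fong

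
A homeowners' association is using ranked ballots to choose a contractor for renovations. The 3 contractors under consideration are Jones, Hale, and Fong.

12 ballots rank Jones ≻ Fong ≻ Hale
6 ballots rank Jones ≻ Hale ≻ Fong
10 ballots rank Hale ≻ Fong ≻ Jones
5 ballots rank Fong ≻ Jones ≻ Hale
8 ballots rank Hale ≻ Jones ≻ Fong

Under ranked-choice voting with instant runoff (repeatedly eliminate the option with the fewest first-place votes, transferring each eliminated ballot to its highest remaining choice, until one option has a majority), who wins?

Jones

Round 1: Jones 18, Hale 18, Fong 5. Fong has the fewest and is eliminated.
Round 2: Jones 23, Hale 18. Jones has a majority.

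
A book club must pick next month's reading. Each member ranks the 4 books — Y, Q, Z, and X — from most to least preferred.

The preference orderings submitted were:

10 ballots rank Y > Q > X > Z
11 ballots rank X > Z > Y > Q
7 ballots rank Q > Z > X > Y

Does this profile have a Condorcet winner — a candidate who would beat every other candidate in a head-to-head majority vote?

Head-to-head results (28 voters total):
Y vs Q: Y wins 21–7.
Y vs Z: Z wins 18–10.
Y vs X: X wins 18–10.
Q vs Z: Q wins 17–11.
Q vs X: Q wins 17–11.
Z vs X: X wins 21–7.
No candidate beats all others: Y beats Q beats Z beats Y, a majority cycle.

No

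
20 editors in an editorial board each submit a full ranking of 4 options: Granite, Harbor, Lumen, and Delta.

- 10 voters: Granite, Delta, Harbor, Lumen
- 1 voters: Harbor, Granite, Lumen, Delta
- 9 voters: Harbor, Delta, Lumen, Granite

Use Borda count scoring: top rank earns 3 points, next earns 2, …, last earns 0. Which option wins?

Borda scores:
  Granite: 10·3 + 2 + 9·0 = 32
  Harbor: 10·1 + 3 + 9·3 = 40
  Lumen: 10·0 + 1 + 9·1 = 10
  Delta: 10·2 + 0 + 9·2 = 38
Harbor has the highest total.

Harbor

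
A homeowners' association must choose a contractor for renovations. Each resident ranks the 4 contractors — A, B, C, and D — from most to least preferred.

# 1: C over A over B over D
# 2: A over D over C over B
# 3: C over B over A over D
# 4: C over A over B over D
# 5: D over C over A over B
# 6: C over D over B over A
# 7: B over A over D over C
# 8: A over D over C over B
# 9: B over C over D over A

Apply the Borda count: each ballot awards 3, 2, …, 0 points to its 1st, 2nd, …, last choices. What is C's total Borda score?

Borda scores:
  A: 2 + 3 + 1 + 2 + 1 + 0 + 2 + 3 + 0 = 14
  B: 1 + 0 + 2 + 1 + 0 + 1 + 3 + 0 + 3 = 11
  C: 3 + 1 + 3 + 3 + 2 + 3 + 0 + 1 + 2 = 18
  D: 0 + 2 + 0 + 0 + 3 + 2 + 1 + 2 + 1 = 11

18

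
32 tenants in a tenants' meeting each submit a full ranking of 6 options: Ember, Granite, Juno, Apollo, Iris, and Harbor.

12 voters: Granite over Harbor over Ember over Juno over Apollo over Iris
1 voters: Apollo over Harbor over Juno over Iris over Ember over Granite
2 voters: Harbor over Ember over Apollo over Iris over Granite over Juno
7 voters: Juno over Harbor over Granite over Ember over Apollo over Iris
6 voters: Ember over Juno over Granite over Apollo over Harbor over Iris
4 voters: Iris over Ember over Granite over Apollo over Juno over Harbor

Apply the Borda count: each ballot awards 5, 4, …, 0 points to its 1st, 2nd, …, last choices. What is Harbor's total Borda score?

Borda scores:
  Ember: 12·3 + 1 + 2·4 + 7·2 + 6·5 + 4·4 = 105
  Granite: 12·5 + 0 + 2·1 + 7·3 + 6·3 + 4·3 = 113
  Juno: 12·2 + 3 + 2·0 + 7·5 + 6·4 + 4·1 = 90
  Apollo: 12·1 + 5 + 2·3 + 7·1 + 6·2 + 4·2 = 50
  Iris: 12·0 + 2 + 2·2 + 7·0 + 6·0 + 4·5 = 26
  Harbor: 12·4 + 4 + 2·5 + 7·4 + 6·1 + 4·0 = 96

96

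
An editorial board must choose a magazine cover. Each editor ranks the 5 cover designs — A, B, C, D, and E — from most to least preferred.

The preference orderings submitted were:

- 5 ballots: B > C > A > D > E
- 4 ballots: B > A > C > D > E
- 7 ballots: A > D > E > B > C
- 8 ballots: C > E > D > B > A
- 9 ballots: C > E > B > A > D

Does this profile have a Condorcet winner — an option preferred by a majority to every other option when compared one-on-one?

Yes

Head-to-head results (33 voters total):
A vs B: B wins 26–7.
A vs C: C wins 22–11.
A vs D: A wins 25–8.
A vs E: E wins 17–16.
B vs C: C wins 17–16.
B vs D: B wins 18–15.
B vs E: E wins 24–9.
C vs D: C wins 26–7.
C vs E: C wins 26–7.
D vs E: E wins 17–16.
C beats each rival — A (22–11), B (17–16), D (26–7), E (26–7) — so C is the Condorcet winner.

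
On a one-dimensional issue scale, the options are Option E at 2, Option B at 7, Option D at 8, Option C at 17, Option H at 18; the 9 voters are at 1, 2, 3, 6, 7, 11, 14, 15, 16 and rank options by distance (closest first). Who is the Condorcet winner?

Option B

With single-peaked preferences on a line, the Condorcet winner is the candidate closest to the median voter.
The median voter (position 7) is closest to Option B at 7.
Check: Option B vs Option H — voters closer to Option B: 6 of 9.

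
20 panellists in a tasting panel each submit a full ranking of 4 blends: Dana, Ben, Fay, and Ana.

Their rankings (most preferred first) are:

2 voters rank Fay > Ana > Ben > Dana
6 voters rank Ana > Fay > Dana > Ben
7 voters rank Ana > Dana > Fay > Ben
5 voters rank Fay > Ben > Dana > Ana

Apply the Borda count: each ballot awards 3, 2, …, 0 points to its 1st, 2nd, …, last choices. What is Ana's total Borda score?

43

Borda scores:
  Dana: 2·0 + 6·1 + 7·2 + 5·1 = 25
  Ben: 2·1 + 6·0 + 7·0 + 5·2 = 12
  Fay: 2·3 + 6·2 + 7·1 + 5·3 = 40
  Ana: 2·2 + 6·3 + 7·3 + 5·0 = 43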